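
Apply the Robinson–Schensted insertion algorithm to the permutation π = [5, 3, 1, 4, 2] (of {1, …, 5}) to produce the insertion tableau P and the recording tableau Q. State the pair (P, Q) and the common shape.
P = [1, 2] / [3, 4] / [5];  Q = [1, 4] / [2, 5] / [3];  common shape = (2, 2, 1)

Row-insert the values π_1, π_2, … into P one at a time, bumping the leftmost entry strictly greater than the inserted value down to the next row. The recording tableau Q records, in position (i, j), the step at which that cell was added to P.
  Insert 5 (step 1): P = [5];  Q = [1]
  Insert 3 (step 2): P = [3] / [5];  Q = [1] / [2]
  Insert 1 (step 3): P = [1] / [3] / [5];  Q = [1] / [2] / [3]
  Insert 4 (step 4): P = [1, 4] / [3] / [5];  Q = [1, 4] / [2] / [3]
  Insert 2 (step 5): P = [1, 2] / [3, 4] / [5];  Q = [1, 4] / [2, 5] / [3]
Final shape: (2, 2, 1).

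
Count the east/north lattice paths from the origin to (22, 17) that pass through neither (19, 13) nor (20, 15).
Number of paths = 25628107650

Inclusion–exclusion. Total paths: C(39, 22) = 51021117810. Through P₁: C(32, 19)·C(7, 3) = 12158076000. Through P₂: C(35, 20)·C(4, 2) = 19487658960. Since P₁ is strictly southwest of P₂, a monotone path through both must visit P₁ then P₂; paths through both = C(32, 19)·C(3, 1)·C(4, 2) = 6252724800. Avoid both = 51021117810 − 12158076000 − 19487658960 + 6252724800 = 25628107650.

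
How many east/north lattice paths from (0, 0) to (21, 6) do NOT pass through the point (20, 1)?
Number of paths = 295884

Total paths from (0, 0) to (21, 6): C(27, 21) = 296010. Paths through (20, 1): (paths (0, 0) → (20, 1)) × (paths (20, 1) → (21, 6)) = C(21, 20) · C(6, 1) = 21 · 6 = 126. Avoidance count = 296010 − 126 = 295884.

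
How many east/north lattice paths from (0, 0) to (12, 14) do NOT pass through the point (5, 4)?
Number of paths = 7207252

Total paths from (0, 0) to (12, 14): C(26, 12) = 9657700. Paths through (5, 4): (paths (0, 0) → (5, 4)) × (paths (5, 4) → (12, 14)) = C(9, 5) · C(17, 7) = 126 · 19448 = 2450448. Avoidance count = 9657700 − 2450448 = 7207252.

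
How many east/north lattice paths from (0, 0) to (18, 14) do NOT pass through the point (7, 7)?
Number of paths = 362215632

Total paths from (0, 0) to (18, 14): C(32, 18) = 471435600. Paths through (7, 7): (paths (0, 0) → (7, 7)) × (paths (7, 7) → (18, 14)) = C(14, 7) · C(18, 11) = 3432 · 31824 = 109219968. Avoidance count = 471435600 − 109219968 = 362215632.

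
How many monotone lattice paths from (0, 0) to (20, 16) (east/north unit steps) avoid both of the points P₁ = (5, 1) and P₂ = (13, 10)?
Number of paths = 4664245494

Inclusion–exclusion. Total paths: C(36, 20) = 7307872110. Through P₁: C(6, 5)·C(30, 15) = 930705120. Through P₂: C(23, 13)·C(13, 7) = 1963217256. Since P₁ is strictly southwest of P₂, a monotone path through both must visit P₁ then P₂; paths through both = C(6, 5)·C(17, 8)·C(13, 7) = 250295760. Avoid both = 7307872110 − 930705120 − 1963217256 + 250295760 = 4664245494.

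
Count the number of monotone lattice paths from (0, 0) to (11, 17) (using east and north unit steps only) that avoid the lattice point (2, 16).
Number of paths = 21472650

Total paths from (0, 0) to (11, 17): C(28, 11) = 21474180. Paths through (2, 16): (paths (0, 0) → (2, 16)) × (paths (2, 16) → (11, 17)) = C(18, 2) · C(10, 9) = 153 · 10 = 1530. Avoidance count = 21474180 − 1530 = 21472650.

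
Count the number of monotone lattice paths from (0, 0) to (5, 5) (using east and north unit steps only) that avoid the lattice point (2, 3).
Number of paths = 152

Total paths from (0, 0) to (5, 5): C(10, 5) = 252. Paths through (2, 3): (paths (0, 0) → (2, 3)) × (paths (2, 3) → (5, 5)) = C(5, 2) · C(5, 3) = 10 · 10 = 100. Avoidance count = 252 − 100 = 152.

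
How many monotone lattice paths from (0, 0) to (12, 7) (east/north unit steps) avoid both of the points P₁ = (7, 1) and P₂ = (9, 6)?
Number of paths = 27344

Inclusion–exclusion. Total paths: C(19, 12) = 50388. Through P₁: C(8, 7)·C(11, 5) = 3696. Through P₂: C(15, 9)·C(4, 3) = 20020. Since P₁ is strictly southwest of P₂, a monotone path through both must visit P₁ then P₂; paths through both = C(8, 7)·C(7, 2)·C(4, 3) = 672. Avoid both = 50388 − 3696 − 20020 + 672 = 27344.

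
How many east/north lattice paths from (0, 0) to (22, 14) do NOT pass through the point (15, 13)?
Number of paths = 3496759920

Total paths from (0, 0) to (22, 14): C(36, 22) = 3796297200. Paths through (15, 13): (paths (0, 0) → (15, 13)) × (paths (15, 13) → (22, 14)) = C(28, 15) · C(8, 7) = 37442160 · 8 = 299537280. Avoidance count = 3796297200 − 299537280 = 3496759920.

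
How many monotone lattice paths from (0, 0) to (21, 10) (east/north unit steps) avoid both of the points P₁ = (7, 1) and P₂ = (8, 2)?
Number of paths = 31913435

Inclusion–exclusion. Total paths: C(31, 21) = 44352165. Through P₁: C(8, 7)·C(23, 14) = 6537520. Through P₂: C(10, 8)·C(21, 13) = 9157050. Since P₁ is strictly southwest of P₂, a monotone path through both must visit P₁ then P₂; paths through both = C(8, 7)·C(2, 1)·C(21, 13) = 3255840. Avoid both = 44352165 − 6537520 − 9157050 + 3255840 = 31913435.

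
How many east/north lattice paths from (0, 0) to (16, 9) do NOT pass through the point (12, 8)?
Number of paths = 1413125

Total paths from (0, 0) to (16, 9): C(25, 16) = 2042975. Paths through (12, 8): (paths (0, 0) → (12, 8)) × (paths (12, 8) → (16, 9)) = C(20, 12) · C(5, 4) = 125970 · 5 = 629850. Avoidance count = 2042975 − 629850 = 1413125.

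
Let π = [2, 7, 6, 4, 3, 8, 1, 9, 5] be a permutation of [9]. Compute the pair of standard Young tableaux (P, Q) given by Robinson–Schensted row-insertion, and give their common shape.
P = [1, 3, 5, 9] / [2, 8] / [4] / [6] / [7];  Q = [1, 2, 6, 8] / [3, 9] / [4] / [5] / [7];  common shape = (4, 2, 1, 1, 1)

Row-insert the values π_1, π_2, … into P one at a time, bumping the leftmost entry strictly greater than the inserted value down to the next row. The recording tableau Q records, in position (i, j), the step at which that cell was added to P.
  Insert 2 (step 1): P = [2];  Q = [1]
  Insert 7 (step 2): P = [2, 7];  Q = [1, 2]
  Insert 6 (step 3): P = [2, 6] / [7];  Q = [1, 2] / [3]
  Insert 4 (step 4): P = [2, 4] / [6] / [7];  Q = [1, 2] / [3] / [4]
  Insert 3 (step 5): P = [2, 3] / [4] / [6] / [7];  Q = [1, 2] / [3] / [4] / [5]
  Insert 8 (step 6): P = [2, 3, 8] / [4] / [6] / [7];  Q = [1, 2, 6] / [3] / [4] / [5]
  Insert 1 (step 7): P = [1, 3, 8] / [2] / [4] / [6] / [7];  Q = [1, 2, 6] / [3] / [4] / [5] / [7]
  Insert 9 (step 8): P = [1, 3, 8, 9] / [2] / [4] / [6] / [7];  Q = [1, 2, 6, 8] / [3] / [4] / [5] / [7]
  Insert 5 (step 9): P = [1, 3, 5, 9] / [2, 8] / [4] / [6] / [7];  Q = [1, 2, 6, 8] / [3, 9] / [4] / [5] / [7]
Final shape: (4, 2, 1, 1, 1).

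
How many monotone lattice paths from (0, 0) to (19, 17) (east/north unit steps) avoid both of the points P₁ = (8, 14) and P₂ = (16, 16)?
Number of paths = 6134337360

Inclusion–exclusion. Total paths: C(36, 19) = 8597496600. Through P₁: C(22, 8)·C(14, 11) = 116396280. Through P₂: C(32, 16)·C(4, 3) = 2404321560. Since P₁ is strictly southwest of P₂, a monotone path through both must visit P₁ then P₂; paths through both = C(22, 8)·C(10, 8)·C(4, 3) = 57558600. Avoid both = 8597496600 − 116396280 − 2404321560 + 57558600 = 6134337360.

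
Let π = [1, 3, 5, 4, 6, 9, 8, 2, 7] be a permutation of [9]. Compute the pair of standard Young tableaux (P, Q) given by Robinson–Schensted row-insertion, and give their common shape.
P = [1, 2, 4, 6, 7] / [3, 8] / [5, 9];  Q = [1, 2, 3, 5, 6] / [4, 7] / [8, 9];  common shape = (5, 2, 2)

Row-insert the values π_1, π_2, … into P one at a time, bumping the leftmost entry strictly greater than the inserted value down to the next row. The recording tableau Q records, in position (i, j), the step at which that cell was added to P.
  Insert 1 (step 1): P = [1];  Q = [1]
  Insert 3 (step 2): P = [1, 3];  Q = [1, 2]
  Insert 5 (step 3): P = [1, 3, 5];  Q = [1, 2, 3]
  Insert 4 (step 4): P = [1, 3, 4] / [5];  Q = [1, 2, 3] / [4]
  Insert 6 (step 5): P = [1, 3, 4, 6] / [5];  Q = [1, 2, 3, 5] / [4]
  Insert 9 (step 6): P = [1, 3, 4, 6, 9] / [5];  Q = [1, 2, 3, 5, 6] / [4]
  Insert 8 (step 7): P = [1, 3, 4, 6, 8] / [5, 9];  Q = [1, 2, 3, 5, 6] / [4, 7]
  Insert 2 (step 8): P = [1, 2, 4, 6, 8] / [3, 9] / [5];  Q = [1, 2, 3, 5, 6] / [4, 7] / [8]
  Insert 7 (step 9): P = [1, 2, 4, 6, 7] / [3, 8] / [5, 9];  Q = [1, 2, 3, 5, 6] / [4, 7] / [8, 9]
Final shape: (5, 2, 2).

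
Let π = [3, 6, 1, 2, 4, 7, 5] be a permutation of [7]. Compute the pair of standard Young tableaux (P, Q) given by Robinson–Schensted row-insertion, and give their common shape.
P = [1, 2, 4, 5] / [3, 6, 7];  Q = [1, 2, 5, 6] / [3, 4, 7];  common shape = (4, 3)

Row-insert the values π_1, π_2, … into P one at a time, bumping the leftmost entry strictly greater than the inserted value down to the next row. The recording tableau Q records, in position (i, j), the step at which that cell was added to P.
  Insert 3 (step 1): P = [3];  Q = [1]
  Insert 6 (step 2): P = [3, 6];  Q = [1, 2]
  Insert 1 (step 3): P = [1, 6] / [3];  Q = [1, 2] / [3]
  Insert 2 (step 4): P = [1, 2] / [3, 6];  Q = [1, 2] / [3, 4]
  Insert 4 (step 5): P = [1, 2, 4] / [3, 6];  Q = [1, 2, 5] / [3, 4]
  Insert 7 (step 6): P = [1, 2, 4, 7] / [3, 6];  Q = [1, 2, 5, 6] / [3, 4]
  Insert 5 (step 7): P = [1, 2, 4, 5] / [3, 6, 7];  Q = [1, 2, 5, 6] / [3, 4, 7]
Final shape: (4, 3).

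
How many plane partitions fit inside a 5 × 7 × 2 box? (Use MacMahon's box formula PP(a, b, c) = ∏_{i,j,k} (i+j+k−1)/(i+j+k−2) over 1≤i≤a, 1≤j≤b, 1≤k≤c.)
PP(5, 7, 2) = 169884

Evaluate the triple product over i = 1..5, j = 1..7, k = 1..2. The factors are (2/1) · (3/2) · (3/2) · (4/3) · (4/3) · (5/4) · (5/4) · (6/5) · … (70 factors total). The numerators and denominators telescope so the product is an integer; carrying out the multiplication exactly gives PP(5, 7, 2) = 169884.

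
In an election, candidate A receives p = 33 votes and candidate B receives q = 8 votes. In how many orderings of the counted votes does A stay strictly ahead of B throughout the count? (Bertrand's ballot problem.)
Strict-lead orderings = 58261125

Total orderings of the 41 votes with 33 for A: C(41, 33) = 95548245. By the Bertrand ballot formula (Cycle Lemma / reflection principle), the number of orderings in which A is strictly ahead of B throughout is (p − q)/(p + q) · C(p + q, p) = (33 − 8)/(33 + 8) · 95548245 = 58261125.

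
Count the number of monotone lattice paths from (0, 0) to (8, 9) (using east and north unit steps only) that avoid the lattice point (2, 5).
Number of paths = 19900

Total paths from (0, 0) to (8, 9): C(17, 8) = 24310. Paths through (2, 5): (paths (0, 0) → (2, 5)) × (paths (2, 5) → (8, 9)) = C(7, 2) · C(10, 6) = 21 · 210 = 4410. Avoidance count = 24310 − 4410 = 19900.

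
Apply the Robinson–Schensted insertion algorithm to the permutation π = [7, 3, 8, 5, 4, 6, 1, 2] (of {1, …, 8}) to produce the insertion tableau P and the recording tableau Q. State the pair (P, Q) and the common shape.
P = [1, 2, 6] / [3, 4] / [5, 8] / [7];  Q = [1, 3, 6] / [2, 4] / [5, 8] / [7];  common shape = (3, 2, 2, 1)

Row-insert the values π_1, π_2, … into P one at a time, bumping the leftmost entry strictly greater than the inserted value down to the next row. The recording tableau Q records, in position (i, j), the step at which that cell was added to P.
  Insert 7 (step 1): P = [7];  Q = [1]
  Insert 3 (step 2): P = [3] / [7];  Q = [1] / [2]
  Insert 8 (step 3): P = [3, 8] / [7];  Q = [1, 3] / [2]
  Insert 5 (step 4): P = [3, 5] / [7, 8];  Q = [1, 3] / [2, 4]
  Insert 4 (step 5): P = [3, 4] / [5, 8] / [7];  Q = [1, 3] / [2, 4] / [5]
  Insert 6 (step 6): P = [3, 4, 6] / [5, 8] / [7];  Q = [1, 3, 6] / [2, 4] / [5]
  Insert 1 (step 7): P = [1, 4, 6] / [3, 8] / [5] / [7];  Q = [1, 3, 6] / [2, 4] / [5] / [7]
  Insert 2 (step 8): P = [1, 2, 6] / [3, 4] / [5, 8] / [7];  Q = [1, 3, 6] / [2, 4] / [5, 8] / [7]
Final shape: (3, 2, 2, 1).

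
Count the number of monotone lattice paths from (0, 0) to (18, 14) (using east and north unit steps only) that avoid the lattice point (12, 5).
Number of paths = 440464660

Total paths from (0, 0) to (18, 14): C(32, 18) = 471435600. Paths through (12, 5): (paths (0, 0) → (12, 5)) × (paths (12, 5) → (18, 14)) = C(17, 12) · C(15, 6) = 6188 · 5005 = 30970940. Avoidance count = 471435600 − 30970940 = 440464660.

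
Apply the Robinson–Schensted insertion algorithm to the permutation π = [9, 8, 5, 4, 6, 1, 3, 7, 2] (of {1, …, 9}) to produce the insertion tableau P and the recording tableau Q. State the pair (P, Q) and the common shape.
P = [1, 2, 7] / [3, 6] / [4] / [5] / [8] / [9];  Q = [1, 5, 8] / [2, 7] / [3] / [4] / [6] / [9];  common shape = (3, 2, 1, 1, 1, 1)

Row-insert the values π_1, π_2, … into P one at a time, bumping the leftmost entry strictly greater than the inserted value down to the next row. The recording tableau Q records, in position (i, j), the step at which that cell was added to P.
  Insert 9 (step 1): P = [9];  Q = [1]
  Insert 8 (step 2): P = [8] / [9];  Q = [1] / [2]
  Insert 5 (step 3): P = [5] / [8] / [9];  Q = [1] / [2] / [3]
  Insert 4 (step 4): P = [4] / [5] / [8] / [9];  Q = [1] / [2] / [3] / [4]
  Insert 6 (step 5): P = [4, 6] / [5] / [8] / [9];  Q = [1, 5] / [2] / [3] / [4]
  Insert 1 (step 6): P = [1, 6] / [4] / [5] / [8] / [9];  Q = [1, 5] / [2] / [3] / [4] / [6]
  Insert 3 (step 7): P = [1, 3] / [4, 6] / [5] / [8] / [9];  Q = [1, 5] / [2, 7] / [3] / [4] / [6]
  Insert 7 (step 8): P = [1, 3, 7] / [4, 6] / [5] / [8] / [9];  Q = [1, 5, 8] / [2, 7] / [3] / [4] / [6]
  Insert 2 (step 9): P = [1, 2, 7] / [3, 6] / [4] / [5] / [8] / [9];  Q = [1, 5, 8] / [2, 7] / [3] / [4] / [6] / [9]
Final shape: (3, 2, 1, 1, 1, 1).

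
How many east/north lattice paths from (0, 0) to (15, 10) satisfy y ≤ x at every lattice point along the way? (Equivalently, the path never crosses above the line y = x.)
Number of paths = 1225785

By the reflection principle (André's argument), the number of monotone paths to (15, 10) with n ≤ m that never go above y = x is C(25, 15) − C(25, 16) = 3268760 − 2042975 = 1225785.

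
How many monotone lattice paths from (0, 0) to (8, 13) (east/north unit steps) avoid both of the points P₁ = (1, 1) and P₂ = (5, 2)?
Number of paths = 98710

Inclusion–exclusion. Total paths: C(21, 8) = 203490. Through P₁: C(2, 1)·C(19, 7) = 100776. Through P₂: C(7, 5)·C(14, 3) = 7644. Since P₁ is strictly southwest of P₂, a monotone path through both must visit P₁ then P₂; paths through both = C(2, 1)·C(5, 4)·C(14, 3) = 3640. Avoid both = 203490 − 100776 − 7644 + 3640 = 98710.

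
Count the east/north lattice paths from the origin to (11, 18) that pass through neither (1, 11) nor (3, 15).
Number of paths = 34258974

Inclusion–exclusion. Total paths: C(29, 11) = 34597290. Through P₁: C(12, 1)·C(17, 10) = 233376. Through P₂: C(18, 3)·C(11, 8) = 134640. Since P₁ is strictly southwest of P₂, a monotone path through both must visit P₁ then P₂; paths through both = C(12, 1)·C(6, 2)·C(11, 8) = 29700. Avoid both = 34597290 − 233376 − 134640 + 29700 = 34258974.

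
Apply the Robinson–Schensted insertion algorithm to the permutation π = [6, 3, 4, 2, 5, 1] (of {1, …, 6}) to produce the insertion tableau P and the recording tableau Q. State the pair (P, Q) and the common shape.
P = [1, 4, 5] / [2] / [3] / [6];  Q = [1, 3, 5] / [2] / [4] / [6];  common shape = (3, 1, 1, 1)

Row-insert the values π_1, π_2, … into P one at a time, bumping the leftmost entry strictly greater than the inserted value down to the next row. The recording tableau Q records, in position (i, j), the step at which that cell was added to P.
  Insert 6 (step 1): P = [6];  Q = [1]
  Insert 3 (step 2): P = [3] / [6];  Q = [1] / [2]
  Insert 4 (step 3): P = [3, 4] / [6];  Q = [1, 3] / [2]
  Insert 2 (step 4): P = [2, 4] / [3] / [6];  Q = [1, 3] / [2] / [4]
  Insert 5 (step 5): P = [2, 4, 5] / [3] / [6];  Q = [1, 3, 5] / [2] / [4]
  Insert 1 (step 6): P = [1, 4, 5] / [2] / [3] / [6];  Q = [1, 3, 5] / [2] / [4] / [6]
Final shape: (3, 1, 1, 1).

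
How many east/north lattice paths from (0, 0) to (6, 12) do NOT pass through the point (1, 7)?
Number of paths = 16548

Total paths from (0, 0) to (6, 12): C(18, 6) = 18564. Paths through (1, 7): (paths (0, 0) → (1, 7)) × (paths (1, 7) → (6, 12)) = C(8, 1) · C(10, 5) = 8 · 252 = 2016. Avoidance count = 18564 − 2016 = 16548.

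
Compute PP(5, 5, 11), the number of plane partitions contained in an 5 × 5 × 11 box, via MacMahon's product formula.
PP(5, 5, 11) = 46960429261824

Evaluate the triple product over i = 1..5, j = 1..5, k = 1..11. The factors are (2/1) · (3/2) · (4/3) · (5/4) · (6/5) · (7/6) · (8/7) · (9/8) · … (275 factors total). The numerators and denominators telescope so the product is an integer; carrying out the multiplication exactly gives PP(5, 5, 11) = 46960429261824.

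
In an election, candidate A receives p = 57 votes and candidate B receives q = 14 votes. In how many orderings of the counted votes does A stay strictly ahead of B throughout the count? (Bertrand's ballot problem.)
Strict-lead orderings = 145787921878840

Total orderings of the 71 votes with 57 for A: C(71, 57) = 240719591939480. By the Bertrand ballot formula (Cycle Lemma / reflection principle), the number of orderings in which A is strictly ahead of B throughout is (p − q)/(p + q) · C(p + q, p) = (57 − 14)/(57 + 14) · 240719591939480 = 145787921878840.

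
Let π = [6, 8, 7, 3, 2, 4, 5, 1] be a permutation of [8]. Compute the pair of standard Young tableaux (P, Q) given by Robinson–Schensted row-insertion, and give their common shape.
P = [1, 4, 5] / [2, 7] / [3] / [6] / [8];  Q = [1, 2, 7] / [3, 6] / [4] / [5] / [8];  common shape = (3, 2, 1, 1, 1)

Row-insert the values π_1, π_2, … into P one at a time, bumping the leftmost entry strictly greater than the inserted value down to the next row. The recording tableau Q records, in position (i, j), the step at which that cell was added to P.
  Insert 6 (step 1): P = [6];  Q = [1]
  Insert 8 (step 2): P = [6, 8];  Q = [1, 2]
  Insert 7 (step 3): P = [6, 7] / [8];  Q = [1, 2] / [3]
  Insert 3 (step 4): P = [3, 7] / [6] / [8];  Q = [1, 2] / [3] / [4]
  Insert 2 (step 5): P = [2, 7] / [3] / [6] / [8];  Q = [1, 2] / [3] / [4] / [5]
  Insert 4 (step 6): P = [2, 4] / [3, 7] / [6] / [8];  Q = [1, 2] / [3, 6] / [4] / [5]
  Insert 5 (step 7): P = [2, 4, 5] / [3, 7] / [6] / [8];  Q = [1, 2, 7] / [3, 6] / [4] / [5]
  Insert 1 (step 8): P = [1, 4, 5] / [2, 7] / [3] / [6] / [8];  Q = [1, 2, 7] / [3, 6] / [4] / [5] / [8]
Final shape: (3, 2, 1, 1, 1).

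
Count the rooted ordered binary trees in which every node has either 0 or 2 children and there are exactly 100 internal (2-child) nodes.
C_100 = 896519947090131496687170070074100632420837521538745909320

These full binary trees are counted by the Catalan number C_n = (1/(n + 1)) · C(2n, n). For n = 100: C_100 = (1/101) · C(200, 100) = 90548514656103281165404177077484163874504589675413336841320/101 = 896519947090131496687170070074100632420837521538745909320.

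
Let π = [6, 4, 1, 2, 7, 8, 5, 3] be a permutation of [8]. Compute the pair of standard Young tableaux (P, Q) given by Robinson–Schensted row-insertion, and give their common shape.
P = [1, 2, 3, 8] / [4, 5] / [6, 7];  Q = [1, 4, 5, 6] / [2, 7] / [3, 8];  common shape = (4, 2, 2)

Row-insert the values π_1, π_2, … into P one at a time, bumping the leftmost entry strictly greater than the inserted value down to the next row. The recording tableau Q records, in position (i, j), the step at which that cell was added to P.
  Insert 6 (step 1): P = [6];  Q = [1]
  Insert 4 (step 2): P = [4] / [6];  Q = [1] / [2]
  Insert 1 (step 3): P = [1] / [4] / [6];  Q = [1] / [2] / [3]
  Insert 2 (step 4): P = [1, 2] / [4] / [6];  Q = [1, 4] / [2] / [3]
  Insert 7 (step 5): P = [1, 2, 7] / [4] / [6];  Q = [1, 4, 5] / [2] / [3]
  Insert 8 (step 6): P = [1, 2, 7, 8] / [4] / [6];  Q = [1, 4, 5, 6] / [2] / [3]
  Insert 5 (step 7): P = [1, 2, 5, 8] / [4, 7] / [6];  Q = [1, 4, 5, 6] / [2, 7] / [3]
  Insert 3 (step 8): P = [1, 2, 3, 8] / [4, 5] / [6, 7];  Q = [1, 4, 5, 6] / [2, 7] / [3, 8]
Final shape: (4, 2, 2).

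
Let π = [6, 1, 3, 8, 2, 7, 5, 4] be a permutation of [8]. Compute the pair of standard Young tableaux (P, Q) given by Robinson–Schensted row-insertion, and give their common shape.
P = [1, 2, 4] / [3, 5] / [6, 7] / [8];  Q = [1, 3, 4] / [2, 6] / [5, 7] / [8];  common shape = (3, 2, 2, 1)

Row-insert the values π_1, π_2, … into P one at a time, bumping the leftmost entry strictly greater than the inserted value down to the next row. The recording tableau Q records, in position (i, j), the step at which that cell was added to P.
  Insert 6 (step 1): P = [6];  Q = [1]
  Insert 1 (step 2): P = [1] / [6];  Q = [1] / [2]
  Insert 3 (step 3): P = [1, 3] / [6];  Q = [1, 3] / [2]
  Insert 8 (step 4): P = [1, 3, 8] / [6];  Q = [1, 3, 4] / [2]
  Insert 2 (step 5): P = [1, 2, 8] / [3] / [6];  Q = [1, 3, 4] / [2] / [5]
  Insert 7 (step 6): P = [1, 2, 7] / [3, 8] / [6];  Q = [1, 3, 4] / [2, 6] / [5]
  Insert 5 (step 7): P = [1, 2, 5] / [3, 7] / [6, 8];  Q = [1, 3, 4] / [2, 6] / [5, 7]
  Insert 4 (step 8): P = [1, 2, 4] / [3, 5] / [6, 7] / [8];  Q = [1, 3, 4] / [2, 6] / [5, 7] / [8]
Final shape: (3, 2, 2, 1).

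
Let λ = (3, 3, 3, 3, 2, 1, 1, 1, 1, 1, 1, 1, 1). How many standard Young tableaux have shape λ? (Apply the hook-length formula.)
# SYT of shape (3, 3, 3, 3, 2, 1, 1, 1, 1, 1, 1, 1, 1) = 9848916

Hook-length formula: f^λ = n! / Π hook(c), product over all cells c of the Young diagram. For λ = (3, 3, 3, 3, 2, 1, 1, 1, 1, 1, 1, 1, 1), n = 22 boxes. Hook lengths by row (left-to-right, top-to-bottom): [15, 6, 4]; [14, 5, 3]; [13, 4, 2]; [12, 3, 1]; [10, 1]; [8]; [7]; [6]; [5]; [4]; [3]; [2]; [1]. Product of hooks = 114124308480000. So f^λ = 22! / 114124308480000 = 1124000727777607680000 / 114124308480000 = 9848916.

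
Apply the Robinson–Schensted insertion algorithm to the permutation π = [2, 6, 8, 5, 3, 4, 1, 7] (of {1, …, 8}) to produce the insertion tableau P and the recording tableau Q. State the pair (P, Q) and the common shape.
P = [1, 3, 4, 7] / [2, 8] / [5] / [6];  Q = [1, 2, 3, 8] / [4, 6] / [5] / [7];  common shape = (4, 2, 1, 1)

Row-insert the values π_1, π_2, … into P one at a time, bumping the leftmost entry strictly greater than the inserted value down to the next row. The recording tableau Q records, in position (i, j), the step at which that cell was added to P.
  Insert 2 (step 1): P = [2];  Q = [1]
  Insert 6 (step 2): P = [2, 6];  Q = [1, 2]
  Insert 8 (step 3): P = [2, 6, 8];  Q = [1, 2, 3]
  Insert 5 (step 4): P = [2, 5, 8] / [6];  Q = [1, 2, 3] / [4]
  Insert 3 (step 5): P = [2, 3, 8] / [5] / [6];  Q = [1, 2, 3] / [4] / [5]
  Insert 4 (step 6): P = [2, 3, 4] / [5, 8] / [6];  Q = [1, 2, 3] / [4, 6] / [5]
  Insert 1 (step 7): P = [1, 3, 4] / [2, 8] / [5] / [6];  Q = [1, 2, 3] / [4, 6] / [5] / [7]
  Insert 7 (step 8): P = [1, 3, 4, 7] / [2, 8] / [5] / [6];  Q = [1, 2, 3, 8] / [4, 6] / [5] / [7]
Final shape: (4, 2, 1, 1).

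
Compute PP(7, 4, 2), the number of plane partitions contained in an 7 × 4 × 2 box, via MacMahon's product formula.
PP(7, 4, 2) = 32670

Evaluate the triple product over i = 1..7, j = 1..4, k = 1..2. The factors are (2/1) · (3/2) · (3/2) · (4/3) · (4/3) · (5/4) · (5/4) · (6/5) · … (56 factors total). The numerators and denominators telescope so the product is an integer; carrying out the multiplication exactly gives PP(7, 4, 2) = 32670.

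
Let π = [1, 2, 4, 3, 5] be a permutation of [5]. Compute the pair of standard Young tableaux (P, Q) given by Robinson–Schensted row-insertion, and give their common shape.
P = [1, 2, 3, 5] / [4];  Q = [1, 2, 3, 5] / [4];  common shape = (4, 1)

Row-insert the values π_1, π_2, … into P one at a time, bumping the leftmost entry strictly greater than the inserted value down to the next row. The recording tableau Q records, in position (i, j), the step at which that cell was added to P.
  Insert 1 (step 1): P = [1];  Q = [1]
  Insert 2 (step 2): P = [1, 2];  Q = [1, 2]
  Insert 4 (step 3): P = [1, 2, 4];  Q = [1, 2, 3]
  Insert 3 (step 4): P = [1, 2, 3] / [4];  Q = [1, 2, 3] / [4]
  Insert 5 (step 5): P = [1, 2, 3, 5] / [4];  Q = [1, 2, 3, 5] / [4]
Final shape: (4, 1).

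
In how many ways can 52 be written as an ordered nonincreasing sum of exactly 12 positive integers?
p(52, 12 parts) = 23334

Partitions of n into exactly k parts are in bijection with partitions of n − k into at most k parts (subtract 1 from each part). So p(52, exactly 12) = p(40, parts ≤ 12). Computing via the recurrence p(m, j) = p(m, j−1) + p(m−j, j) gives 23334.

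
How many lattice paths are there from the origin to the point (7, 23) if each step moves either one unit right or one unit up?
Number of paths = 2035800

A monotone lattice path from (0, 0) to (7, 23) consists of 7 east steps and 23 north steps in some order, so it is determined by which 7 of the 30 steps are east. The count is C(30, 7) = 2035800.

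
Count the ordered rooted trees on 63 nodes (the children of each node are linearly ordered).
C_62 = 24139737743045626825711458546273312

These ordered rooted trees are counted by the Catalan number C_n = (1/(n + 1)) · C(2n, n). For n = 62: C_62 = (1/63) · C(124, 62) = 1520803477811874490019821888415218656/63 = 24139737743045626825711458546273312.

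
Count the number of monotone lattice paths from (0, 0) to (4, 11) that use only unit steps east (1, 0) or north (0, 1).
Number of paths = 1365

A monotone lattice path from (0, 0) to (4, 11) consists of 4 east steps and 11 north steps in some order, so it is determined by which 4 of the 15 steps are east. The count is C(15, 4) = 1365.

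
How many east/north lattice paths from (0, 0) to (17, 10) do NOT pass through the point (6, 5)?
Number of paths = 6418269

Total paths from (0, 0) to (17, 10): C(27, 17) = 8436285. Paths through (6, 5): (paths (0, 0) → (6, 5)) × (paths (6, 5) → (17, 10)) = C(11, 6) · C(16, 11) = 462 · 4368 = 2018016. Avoidance count = 8436285 − 2018016 = 6418269.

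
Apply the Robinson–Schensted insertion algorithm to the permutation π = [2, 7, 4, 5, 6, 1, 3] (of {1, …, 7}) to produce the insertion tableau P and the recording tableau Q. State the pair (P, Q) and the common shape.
P = [1, 3, 5, 6] / [2, 4] / [7];  Q = [1, 2, 4, 5] / [3, 7] / [6];  common shape = (4, 2, 1)

Row-insert the values π_1, π_2, … into P one at a time, bumping the leftmost entry strictly greater than the inserted value down to the next row. The recording tableau Q records, in position (i, j), the step at which that cell was added to P.
  Insert 2 (step 1): P = [2];  Q = [1]
  Insert 7 (step 2): P = [2, 7];  Q = [1, 2]
  Insert 4 (step 3): P = [2, 4] / [7];  Q = [1, 2] / [3]
  Insert 5 (step 4): P = [2, 4, 5] / [7];  Q = [1, 2, 4] / [3]
  Insert 6 (step 5): P = [2, 4, 5, 6] / [7];  Q = [1, 2, 4, 5] / [3]
  Insert 1 (step 6): P = [1, 4, 5, 6] / [2] / [7];  Q = [1, 2, 4, 5] / [3] / [6]
  Insert 3 (step 7): P = [1, 3, 5, 6] / [2, 4] / [7];  Q = [1, 2, 4, 5] / [3, 7] / [6]
Final shape: (4, 2, 1).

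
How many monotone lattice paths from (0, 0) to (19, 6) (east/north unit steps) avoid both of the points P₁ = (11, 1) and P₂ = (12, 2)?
Number of paths = 139546

Inclusion–exclusion. Total paths: C(25, 19) = 177100. Through P₁: C(12, 11)·C(13, 8) = 15444. Through P₂: C(14, 12)·C(11, 7) = 30030. Since P₁ is strictly southwest of P₂, a monotone path through both must visit P₁ then P₂; paths through both = C(12, 11)·C(2, 1)·C(11, 7) = 7920. Avoid both = 177100 − 15444 − 30030 + 7920 = 139546.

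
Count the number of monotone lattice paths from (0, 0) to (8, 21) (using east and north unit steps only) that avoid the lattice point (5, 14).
Number of paths = 2896785

Total paths from (0, 0) to (8, 21): C(29, 8) = 4292145. Paths through (5, 14): (paths (0, 0) → (5, 14)) × (paths (5, 14) → (8, 21)) = C(19, 5) · C(10, 3) = 11628 · 120 = 1395360. Avoidance count = 4292145 − 1395360 = 2896785.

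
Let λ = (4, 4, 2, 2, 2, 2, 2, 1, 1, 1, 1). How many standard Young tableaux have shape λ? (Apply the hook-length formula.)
# SYT of shape (4, 4, 2, 2, 2, 2, 2, 1, 1, 1, 1) = 82074300

Hook-length formula: f^λ = n! / Π hook(c), product over all cells c of the Young diagram. For λ = (4, 4, 2, 2, 2, 2, 2, 1, 1, 1, 1), n = 22 boxes. Hook lengths by row (left-to-right, top-to-bottom): [14, 9, 3, 2]; [13, 8, 2, 1]; [10, 5]; [9, 4]; [8, 3]; [7, 2]; [6, 1]; [4]; [3]; [2]; [1]. Product of hooks = 13694917017600. So f^λ = 22! / 13694917017600 = 1124000727777607680000 / 13694917017600 = 82074300.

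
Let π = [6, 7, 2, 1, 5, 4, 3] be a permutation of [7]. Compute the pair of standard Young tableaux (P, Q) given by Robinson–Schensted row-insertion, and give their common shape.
P = [1, 3] / [2, 4] / [5, 7] / [6];  Q = [1, 2] / [3, 5] / [4, 6] / [7];  common shape = (2, 2, 2, 1)

Row-insert the values π_1, π_2, … into P one at a time, bumping the leftmost entry strictly greater than the inserted value down to the next row. The recording tableau Q records, in position (i, j), the step at which that cell was added to P.
  Insert 6 (step 1): P = [6];  Q = [1]
  Insert 7 (step 2): P = [6, 7];  Q = [1, 2]
  Insert 2 (step 3): P = [2, 7] / [6];  Q = [1, 2] / [3]
  Insert 1 (step 4): P = [1, 7] / [2] / [6];  Q = [1, 2] / [3] / [4]
  Insert 5 (step 5): P = [1, 5] / [2, 7] / [6];  Q = [1, 2] / [3, 5] / [4]
  Insert 4 (step 6): P = [1, 4] / [2, 5] / [6, 7];  Q = [1, 2] / [3, 5] / [4, 6]
  Insert 3 (step 7): P = [1, 3] / [2, 4] / [5, 7] / [6];  Q = [1, 2] / [3, 5] / [4, 6] / [7]
Final shape: (2, 2, 2, 1).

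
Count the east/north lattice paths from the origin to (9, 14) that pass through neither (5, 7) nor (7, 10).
Number of paths = 382910

Inclusion–exclusion. Total paths: C(23, 9) = 817190. Through P₁: C(12, 5)·C(11, 4) = 261360. Through P₂: C(17, 7)·C(6, 2) = 291720. Since P₁ is strictly southwest of P₂, a monotone path through both must visit P₁ then P₂; paths through both = C(12, 5)·C(5, 2)·C(6, 2) = 118800. Avoid both = 817190 − 261360 − 291720 + 118800 = 382910.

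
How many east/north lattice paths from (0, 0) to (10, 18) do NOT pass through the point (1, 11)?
Number of paths = 12985830

Total paths from (0, 0) to (10, 18): C(28, 10) = 13123110. Paths through (1, 11): (paths (0, 0) → (1, 11)) × (paths (1, 11) → (10, 18)) = C(12, 1) · C(16, 9) = 12 · 11440 = 137280. Avoidance count = 13123110 − 137280 = 12985830.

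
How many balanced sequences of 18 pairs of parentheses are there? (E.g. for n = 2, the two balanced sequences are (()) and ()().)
C_18 = 477638700

These balanced parentheses are counted by the Catalan number C_n = (1/(n + 1)) · C(2n, n). For n = 18: C_18 = (1/19) · C(36, 18) = 9075135300/19 = 477638700.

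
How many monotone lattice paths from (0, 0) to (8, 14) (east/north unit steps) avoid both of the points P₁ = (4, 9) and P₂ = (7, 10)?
Number of paths = 146740

Inclusion–exclusion. Total paths: C(22, 8) = 319770. Through P₁: C(13, 4)·C(9, 4) = 90090. Through P₂: C(17, 7)·C(5, 1) = 97240. Since P₁ is strictly southwest of P₂, a monotone path through both must visit P₁ then P₂; paths through both = C(13, 4)·C(4, 3)·C(5, 1) = 14300. Avoid both = 319770 − 90090 − 97240 + 14300 = 146740.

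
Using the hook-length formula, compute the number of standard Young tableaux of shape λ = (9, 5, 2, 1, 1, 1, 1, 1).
# SYT of shape (9, 5, 2, 1, 1, 1, 1, 1) = 142849980

Hook-length formula: f^λ = n! / Π hook(c), product over all cells c of the Young diagram. For λ = (9, 5, 2, 1, 1, 1, 1, 1), n = 21 boxes. Hook lengths by row (left-to-right, top-to-bottom): [16, 10, 8, 7, 6, 4, 3, 2, 1]; [11, 5, 3, 2, 1]; [7, 1]; [5]; [4]; [3]; [2]; [1]. Product of hooks = 357654528000. So f^λ = 21! / 357654528000 = 51090942171709440000 / 357654528000 = 142849980.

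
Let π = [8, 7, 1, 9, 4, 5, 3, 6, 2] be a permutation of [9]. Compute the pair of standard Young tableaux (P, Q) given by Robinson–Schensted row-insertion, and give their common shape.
P = [1, 2, 5, 6] / [3, 9] / [4] / [7] / [8];  Q = [1, 4, 6, 8] / [2, 5] / [3] / [7] / [9];  common shape = (4, 2, 1, 1, 1)

Row-insert the values π_1, π_2, … into P one at a time, bumping the leftmost entry strictly greater than the inserted value down to the next row. The recording tableau Q records, in position (i, j), the step at which that cell was added to P.
  Insert 8 (step 1): P = [8];  Q = [1]
  Insert 7 (step 2): P = [7] / [8];  Q = [1] / [2]
  Insert 1 (step 3): P = [1] / [7] / [8];  Q = [1] / [2] / [3]
  Insert 9 (step 4): P = [1, 9] / [7] / [8];  Q = [1, 4] / [2] / [3]
  Insert 4 (step 5): P = [1, 4] / [7, 9] / [8];  Q = [1, 4] / [2, 5] / [3]
  Insert 5 (step 6): P = [1, 4, 5] / [7, 9] / [8];  Q = [1, 4, 6] / [2, 5] / [3]
  Insert 3 (step 7): P = [1, 3, 5] / [4, 9] / [7] / [8];  Q = [1, 4, 6] / [2, 5] / [3] / [7]
  Insert 6 (step 8): P = [1, 3, 5, 6] / [4, 9] / [7] / [8];  Q = [1, 4, 6, 8] / [2, 5] / [3] / [7]
  Insert 2 (step 9): P = [1, 2, 5, 6] / [3, 9] / [4] / [7] / [8];  Q = [1, 4, 6, 8] / [2, 5] / [3] / [7] / [9]
Final shape: (4, 2, 1, 1, 1).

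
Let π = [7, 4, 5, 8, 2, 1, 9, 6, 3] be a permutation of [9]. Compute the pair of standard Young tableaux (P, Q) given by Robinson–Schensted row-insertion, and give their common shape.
P = [1, 3, 6, 9] / [2, 5] / [4, 8] / [7];  Q = [1, 3, 4, 7] / [2, 8] / [5, 9] / [6];  common shape = (4, 2, 2, 1)

Row-insert the values π_1, π_2, … into P one at a time, bumping the leftmost entry strictly greater than the inserted value down to the next row. The recording tableau Q records, in position (i, j), the step at which that cell was added to P.
  Insert 7 (step 1): P = [7];  Q = [1]
  Insert 4 (step 2): P = [4] / [7];  Q = [1] / [2]
  Insert 5 (step 3): P = [4, 5] / [7];  Q = [1, 3] / [2]
  Insert 8 (step 4): P = [4, 5, 8] / [7];  Q = [1, 3, 4] / [2]
  Insert 2 (step 5): P = [2, 5, 8] / [4] / [7];  Q = [1, 3, 4] / [2] / [5]
  Insert 1 (step 6): P = [1, 5, 8] / [2] / [4] / [7];  Q = [1, 3, 4] / [2] / [5] / [6]
  Insert 9 (step 7): P = [1, 5, 8, 9] / [2] / [4] / [7];  Q = [1, 3, 4, 7] / [2] / [5] / [6]
  Insert 6 (step 8): P = [1, 5, 6, 9] / [2, 8] / [4] / [7];  Q = [1, 3, 4, 7] / [2, 8] / [5] / [6]
  Insert 3 (step 9): P = [1, 3, 6, 9] / [2, 5] / [4, 8] / [7];  Q = [1, 3, 4, 7] / [2, 8] / [5, 9] / [6]
Final shape: (4, 2, 2, 1).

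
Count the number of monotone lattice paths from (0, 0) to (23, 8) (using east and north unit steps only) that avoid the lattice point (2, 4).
Number of paths = 7698975

Total paths from (0, 0) to (23, 8): C(31, 23) = 7888725. Paths through (2, 4): (paths (0, 0) → (2, 4)) × (paths (2, 4) → (23, 8)) = C(6, 2) · C(25, 21) = 15 · 12650 = 189750. Avoidance count = 7888725 − 189750 = 7698975.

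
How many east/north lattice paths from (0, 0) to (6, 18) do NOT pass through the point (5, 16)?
Number of paths = 73549

Total paths from (0, 0) to (6, 18): C(24, 6) = 134596. Paths through (5, 16): (paths (0, 0) → (5, 16)) × (paths (5, 16) → (6, 18)) = C(21, 5) · C(3, 1) = 20349 · 3 = 61047. Avoidance count = 134596 − 61047 = 73549.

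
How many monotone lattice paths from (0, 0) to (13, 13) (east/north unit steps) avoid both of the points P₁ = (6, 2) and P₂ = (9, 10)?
Number of paths = 6437998

Inclusion–exclusion. Total paths: C(26, 13) = 10400600. Through P₁: C(8, 6)·C(18, 7) = 891072. Through P₂: C(19, 9)·C(7, 4) = 3233230. Since P₁ is strictly southwest of P₂, a monotone path through both must visit P₁ then P₂; paths through both = C(8, 6)·C(11, 3)·C(7, 4) = 161700. Avoid both = 10400600 − 891072 − 3233230 + 161700 = 6437998.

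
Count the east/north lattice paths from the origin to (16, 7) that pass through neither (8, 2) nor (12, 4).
Number of paths = 147167

Inclusion–exclusion. Total paths: C(23, 16) = 245157. Through P₁: C(10, 8)·C(13, 8) = 57915. Through P₂: C(16, 12)·C(7, 4) = 63700. Since P₁ is strictly southwest of P₂, a monotone path through both must visit P₁ then P₂; paths through both = C(10, 8)·C(6, 4)·C(7, 4) = 23625. Avoid both = 245157 − 57915 − 63700 + 23625 = 147167.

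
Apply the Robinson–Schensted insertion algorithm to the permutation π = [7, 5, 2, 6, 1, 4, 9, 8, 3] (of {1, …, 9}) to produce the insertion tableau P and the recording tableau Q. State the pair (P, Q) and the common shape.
P = [1, 3, 8] / [2, 4, 9] / [5, 6] / [7];  Q = [1, 4, 7] / [2, 6, 8] / [3, 9] / [5];  common shape = (3, 3, 2, 1)

Row-insert the values π_1, π_2, … into P one at a time, bumping the leftmost entry strictly greater than the inserted value down to the next row. The recording tableau Q records, in position (i, j), the step at which that cell was added to P.
  Insert 7 (step 1): P = [7];  Q = [1]
  Insert 5 (step 2): P = [5] / [7];  Q = [1] / [2]
  Insert 2 (step 3): P = [2] / [5] / [7];  Q = [1] / [2] / [3]
  Insert 6 (step 4): P = [2, 6] / [5] / [7];  Q = [1, 4] / [2] / [3]
  Insert 1 (step 5): P = [1, 6] / [2] / [5] / [7];  Q = [1, 4] / [2] / [3] / [5]
  Insert 4 (step 6): P = [1, 4] / [2, 6] / [5] / [7];  Q = [1, 4] / [2, 6] / [3] / [5]
  Insert 9 (step 7): P = [1, 4, 9] / [2, 6] / [5] / [7];  Q = [1, 4, 7] / [2, 6] / [3] / [5]
  Insert 8 (step 8): P = [1, 4, 8] / [2, 6, 9] / [5] / [7];  Q = [1, 4, 7] / [2, 6, 8] / [3] / [5]
  Insert 3 (step 9): P = [1, 3, 8] / [2, 4, 9] / [5, 6] / [7];  Q = [1, 4, 7] / [2, 6, 8] / [3, 9] / [5]
Final shape: (3, 3, 2, 1).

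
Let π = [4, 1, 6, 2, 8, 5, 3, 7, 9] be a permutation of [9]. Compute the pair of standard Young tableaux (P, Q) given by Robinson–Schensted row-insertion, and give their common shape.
P = [1, 2, 3, 7, 9] / [4, 5, 8] / [6];  Q = [1, 3, 5, 8, 9] / [2, 4, 6] / [7];  common shape = (5, 3, 1)

Row-insert the values π_1, π_2, … into P one at a time, bumping the leftmost entry strictly greater than the inserted value down to the next row. The recording tableau Q records, in position (i, j), the step at which that cell was added to P.
  Insert 4 (step 1): P = [4];  Q = [1]
  Insert 1 (step 2): P = [1] / [4];  Q = [1] / [2]
  Insert 6 (step 3): P = [1, 6] / [4];  Q = [1, 3] / [2]
  Insert 2 (step 4): P = [1, 2] / [4, 6];  Q = [1, 3] / [2, 4]
  Insert 8 (step 5): P = [1, 2, 8] / [4, 6];  Q = [1, 3, 5] / [2, 4]
  Insert 5 (step 6): P = [1, 2, 5] / [4, 6, 8];  Q = [1, 3, 5] / [2, 4, 6]
  Insert 3 (step 7): P = [1, 2, 3] / [4, 5, 8] / [6];  Q = [1, 3, 5] / [2, 4, 6] / [7]
  Insert 7 (step 8): P = [1, 2, 3, 7] / [4, 5, 8] / [6];  Q = [1, 3, 5, 8] / [2, 4, 6] / [7]
  Insert 9 (step 9): P = [1, 2, 3, 7, 9] / [4, 5, 8] / [6];  Q = [1, 3, 5, 8, 9] / [2, 4, 6] / [7]
Final shape: (5, 3, 1).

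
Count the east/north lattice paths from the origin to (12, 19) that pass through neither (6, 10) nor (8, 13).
Number of paths = 75124385

Inclusion–exclusion. Total paths: C(31, 12) = 141120525. Through P₁: C(16, 6)·C(15, 6) = 40080040. Through P₂: C(21, 8)·C(10, 4) = 42732900. Since P₁ is strictly southwest of P₂, a monotone path through both must visit P₁ then P₂; paths through both = C(16, 6)·C(5, 2)·C(10, 4) = 16816800. Avoid both = 141120525 − 40080040 − 42732900 + 16816800 = 75124385.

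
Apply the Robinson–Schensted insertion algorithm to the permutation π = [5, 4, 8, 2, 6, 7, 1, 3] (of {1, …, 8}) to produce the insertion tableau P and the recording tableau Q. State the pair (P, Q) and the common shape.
P = [1, 3, 7] / [2, 6] / [4, 8] / [5];  Q = [1, 3, 6] / [2, 5] / [4, 8] / [7];  common shape = (3, 2, 2, 1)

Row-insert the values π_1, π_2, … into P one at a time, bumping the leftmost entry strictly greater than the inserted value down to the next row. The recording tableau Q records, in position (i, j), the step at which that cell was added to P.
  Insert 5 (step 1): P = [5];  Q = [1]
  Insert 4 (step 2): P = [4] / [5];  Q = [1] / [2]
  Insert 8 (step 3): P = [4, 8] / [5];  Q = [1, 3] / [2]
  Insert 2 (step 4): P = [2, 8] / [4] / [5];  Q = [1, 3] / [2] / [4]
  Insert 6 (step 5): P = [2, 6] / [4, 8] / [5];  Q = [1, 3] / [2, 5] / [4]
  Insert 7 (step 6): P = [2, 6, 7] / [4, 8] / [5];  Q = [1, 3, 6] / [2, 5] / [4]
  Insert 1 (step 7): P = [1, 6, 7] / [2, 8] / [4] / [5];  Q = [1, 3, 6] / [2, 5] / [4] / [7]
  Insert 3 (step 8): P = [1, 3, 7] / [2, 6] / [4, 8] / [5];  Q = [1, 3, 6] / [2, 5] / [4, 8] / [7]
Final shape: (3, 2, 2, 1).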